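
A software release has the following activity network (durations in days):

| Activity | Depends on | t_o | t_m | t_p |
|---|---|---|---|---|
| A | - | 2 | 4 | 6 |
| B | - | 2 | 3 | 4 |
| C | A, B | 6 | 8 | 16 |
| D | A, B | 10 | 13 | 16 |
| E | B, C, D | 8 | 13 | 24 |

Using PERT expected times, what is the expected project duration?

31 days

te_A = (2 + 4·4 + 6)/6 = 24/6 = 4
te_B = (2 + 4·3 + 4)/6 = 18/6 = 3
te_C = (6 + 4·8 + 16)/6 = 54/6 = 9
te_D = (10 + 4·13 + 16)/6 = 78/6 = 13
te_E = (8 + 4·13 + 24)/6 = 84/6 = 14

Forward pass:
ES_A = 0; EF_A = 4
ES_B = 0; EF_B = 3
ES_C = max(EF_A=4, EF_B=3) = 4; EF_C = 4+9 = 13
ES_D = max(EF_A=4, EF_B=3) = 4; EF_D = 4+13 = 17
ES_E = max(EF_B=3, EF_C=13, EF_D=17) = 17; EF_E = 17+14 = 31
Expected project duration μ = 31 days. Critical path: A → D → E.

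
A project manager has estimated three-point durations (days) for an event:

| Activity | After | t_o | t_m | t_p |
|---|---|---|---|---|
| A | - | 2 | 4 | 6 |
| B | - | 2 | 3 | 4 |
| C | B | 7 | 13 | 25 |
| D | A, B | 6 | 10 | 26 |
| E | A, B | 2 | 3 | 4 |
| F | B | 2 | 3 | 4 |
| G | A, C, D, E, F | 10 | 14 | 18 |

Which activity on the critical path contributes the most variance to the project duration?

C

te_A = (2 + 4·4 + 6)/6 = 24/6 = 4; σ²_A = ((6−2)/6)² = 0.444
te_B = (2 + 4·3 + 4)/6 = 18/6 = 3; σ²_B = ((4−2)/6)² = 0.111
te_C = (7 + 4·13 + 25)/6 = 84/6 = 14; σ²_C = ((25−7)/6)² = 9.000
te_D = (6 + 4·10 + 26)/6 = 72/6 = 12; σ²_D = ((26−6)/6)² = 11.111
te_E = (2 + 4·3 + 4)/6 = 18/6 = 3; σ²_E = ((4−2)/6)² = 0.111
te_F = (2 + 4·3 + 4)/6 = 18/6 = 3; σ²_F = ((4−2)/6)² = 0.111
te_G = (10 + 4·14 + 18)/6 = 84/6 = 14; σ²_G = ((18−10)/6)² = 1.778

Forward pass:
ES_A = 0; EF_A = 4
ES_B = 0; EF_B = 3
ES_C = 3; EF_C = 3+14 = 17
ES_D = max(EF_A=4, EF_B=3) = 4; EF_D = 4+12 = 16
ES_E = max(EF_A=4, EF_B=3) = 4; EF_E = 4+3 = 7
ES_F = 3; EF_F = 3+3 = 6
ES_G = max(EF_A=4, EF_C=17, EF_D=16, EF_E=7, EF_F=6) = 17; EF_G = 17+14 = 31
Expected project duration μ = 31 days. Critical path: B → C → G.

Variances on critical path: σ²_B=0.111, σ²_C=9.000, σ²_G=1.778.
Largest is σ²_C = 9.000.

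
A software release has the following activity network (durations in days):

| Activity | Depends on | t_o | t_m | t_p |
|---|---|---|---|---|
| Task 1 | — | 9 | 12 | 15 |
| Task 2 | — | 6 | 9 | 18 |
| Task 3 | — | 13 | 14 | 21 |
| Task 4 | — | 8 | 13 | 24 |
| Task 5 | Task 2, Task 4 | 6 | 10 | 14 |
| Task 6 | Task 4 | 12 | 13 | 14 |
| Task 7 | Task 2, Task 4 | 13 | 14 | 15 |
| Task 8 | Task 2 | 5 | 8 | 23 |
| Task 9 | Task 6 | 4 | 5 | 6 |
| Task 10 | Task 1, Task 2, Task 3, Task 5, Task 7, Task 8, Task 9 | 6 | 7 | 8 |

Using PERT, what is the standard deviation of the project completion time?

te_Task 1 = (9 + 4·12 + 15)/6 = 72/6 = 12; σ²_Task 1 = ((15−9)/6)² = 1.000
te_Task 2 = (6 + 4·9 + 18)/6 = 60/6 = 10; σ²_Task 2 = ((18−6)/6)² = 4.000
te_Task 3 = (13 + 4·14 + 21)/6 = 90/6 = 15; σ²_Task 3 = ((21−13)/6)² = 1.778
te_Task 4 = (8 + 4·13 + 24)/6 = 84/6 = 14; σ²_Task 4 = ((24−8)/6)² = 7.111
te_Task 5 = (6 + 4·10 + 14)/6 = 60/6 = 10; σ²_Task 5 = ((14−6)/6)² = 1.778
te_Task 6 = (12 + 4·13 + 14)/6 = 78/6 = 13; σ²_Task 6 = ((14−12)/6)² = 0.111
te_Task 7 = (13 + 4·14 + 15)/6 = 84/6 = 14; σ²_Task 7 = ((15−13)/6)² = 0.111
te_Task 8 = (5 + 4·8 + 23)/6 = 60/6 = 10; σ²_Task 8 = ((23−5)/6)² = 9.000
te_Task 9 = (4 + 4·5 + 6)/6 = 30/6 = 5; σ²_Task 9 = ((6−4)/6)² = 0.111
te_Task 10 = (6 + 4·7 + 8)/6 = 42/6 = 7; σ²_Task 10 = ((8−6)/6)² = 0.111

Forward pass:
ES_Task 1 = 0; EF_Task 1 = 12
ES_Task 2 = 0; EF_Task 2 = 10
ES_Task 3 = 0; EF_Task 3 = 15
ES_Task 4 = 0; EF_Task 4 = 14
ES_Task 5 = max(EF_Task 2=10, EF_Task 4=14) = 14; EF_Task 5 = 14+10 = 24
ES_Task 6 = 14; EF_Task 6 = 14+13 = 27
ES_Task 7 = max(EF_Task 2=10, EF_Task 4=14) = 14; EF_Task 7 = 14+14 = 28
ES_Task 8 = 10; EF_Task 8 = 10+10 = 20
ES_Task 9 = 27; EF_Task 9 = 27+5 = 32
ES_Task 10 = max(EF_Task 1=12, EF_Task 2=10, EF_Task 3=15, EF_Task 5=24, EF_Task 7=28, EF_Task 8=20, EF_Task 9=32) = 32; EF_Task 10 = 32+7 = 39
Expected project duration μ = 39 days. Critical path: Task 4 → Task 6 → Task 9 → Task 10.

Variance along critical path = 7.111 + 0.111 + 0.111 + 0.111 = 7.444
σ = √7.444 = 2.728 days

2.73 days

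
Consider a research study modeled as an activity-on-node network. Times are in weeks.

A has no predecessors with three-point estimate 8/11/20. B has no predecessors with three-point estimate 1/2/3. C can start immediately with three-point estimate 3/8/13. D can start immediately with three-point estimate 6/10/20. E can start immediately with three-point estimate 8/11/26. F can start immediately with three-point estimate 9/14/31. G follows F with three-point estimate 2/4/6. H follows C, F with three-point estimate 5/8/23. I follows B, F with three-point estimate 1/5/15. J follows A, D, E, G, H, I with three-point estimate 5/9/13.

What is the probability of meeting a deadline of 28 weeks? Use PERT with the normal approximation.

te_A = (8 + 4·11 + 20)/6 = 72/6 = 12; σ²_A = ((20−8)/6)² = 4.000
te_B = (1 + 4·2 + 3)/6 = 12/6 = 2; σ²_B = ((3−1)/6)² = 0.111
te_C = (3 + 4·8 + 13)/6 = 48/6 = 8; σ²_C = ((13−3)/6)² = 2.778
te_D = (6 + 4·10 + 20)/6 = 66/6 = 11; σ²_D = ((20−6)/6)² = 5.444
te_E = (8 + 4·11 + 26)/6 = 78/6 = 13; σ²_E = ((26−8)/6)² = 9.000
te_F = (9 + 4·14 + 31)/6 = 96/6 = 16; σ²_F = ((31−9)/6)² = 13.444
te_G = (2 + 4·4 + 6)/6 = 24/6 = 4; σ²_G = ((6−2)/6)² = 0.444
te_H = (5 + 4·8 + 23)/6 = 60/6 = 10; σ²_H = ((23−5)/6)² = 9.000
te_I = (1 + 4·5 + 15)/6 = 36/6 = 6; σ²_I = ((15−1)/6)² = 5.444
te_J = (5 + 4·9 + 13)/6 = 54/6 = 9; σ²_J = ((13−5)/6)² = 1.778

Forward pass:
ES_A = 0; EF_A = 12
ES_B = 0; EF_B = 2
ES_C = 0; EF_C = 8
ES_D = 0; EF_D = 11
ES_E = 0; EF_E = 13
ES_F = 0; EF_F = 16
ES_G = 16; EF_G = 16+4 = 20
ES_H = max(EF_C=8, EF_F=16) = 16; EF_H = 16+10 = 26
ES_I = max(EF_B=2, EF_F=16) = 16; EF_I = 16+6 = 22
ES_J = max(EF_A=12, EF_D=11, EF_E=13, EF_G=20, EF_H=26, EF_I=22) = 26; EF_J = 26+9 = 35
Expected project duration μ = 35 weeks. Critical path: F → H → J.

Variance along critical path = 13.444 + 9.000 + 1.778 = 24.222; σ = √24.222 = 4.922 weeks.
Z = (28 − 35) / 4.922 = -1.422
P(T ≤ 28) = Φ(-1.422) ≈ 0.077

0.077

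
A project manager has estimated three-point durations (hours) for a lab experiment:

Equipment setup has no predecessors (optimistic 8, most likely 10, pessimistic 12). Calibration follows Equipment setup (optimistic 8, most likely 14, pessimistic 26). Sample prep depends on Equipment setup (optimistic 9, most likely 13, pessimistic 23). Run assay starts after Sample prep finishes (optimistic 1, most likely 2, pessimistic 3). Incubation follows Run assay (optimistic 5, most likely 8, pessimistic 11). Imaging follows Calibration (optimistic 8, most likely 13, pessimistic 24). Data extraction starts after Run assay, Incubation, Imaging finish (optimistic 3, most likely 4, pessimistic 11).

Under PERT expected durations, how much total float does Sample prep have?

te_Equipment setup = (8 + 4·10 + 12)/6 = 60/6 = 10
te_Calibration = (8 + 4·14 + 26)/6 = 90/6 = 15
te_Sample prep = (9 + 4·13 + 23)/6 = 84/6 = 14
te_Run assay = (1 + 4·2 + 3)/6 = 12/6 = 2
te_Incubation = (5 + 4·8 + 11)/6 = 48/6 = 8
te_Imaging = (8 + 4·13 + 24)/6 = 84/6 = 14
te_Data extraction = (3 + 4·4 + 11)/6 = 30/6 = 5

Forward pass:
ES_Equipment setup = 0; EF_Equipment setup = 10
ES_Calibration = 10; EF_Calibration = 10+15 = 25
ES_Sample prep = 10; EF_Sample prep = 10+14 = 24
ES_Run assay = 24; EF_Run assay = 24+2 = 26
ES_Incubation = 26; EF_Incubation = 26+8 = 34
ES_Imaging = 25; EF_Imaging = 25+14 = 39
ES_Data extraction = max(EF_Run assay=26, EF_Incubation=34, EF_Imaging=39) = 39; EF_Data extraction = 39+5 = 44
Expected project duration μ = 44 hours. Critical path: Equipment setup → Calibration → Imaging → Data extraction.

Backward pass:
LF_Data extraction = 44; LS_Data extraction = 44−5 = 39
LF_Imaging = LS_Data extraction = 39; LS_Imaging = 39−14 = 25
LF_Incubation = LS_Data extraction = 39; LS_Incubation = 39−8 = 31
LF_Run assay = min(LS_Incubation=31, LS_Data extraction=39) = 31; LS_Run assay = 31−2 = 29
LF_Sample prep = LS_Run assay = 29; LS_Sample prep = 29−14 = 15
LF_Calibration = LS_Imaging = 25; LS_Calibration = 25−15 = 10
LF_Equipment setup = min(LS_Calibration=10, LS_Sample prep=15) = 10; LS_Equipment setup = 10−10 = 0
Slack_Sample prep = LS_Sample prep − ES_Sample prep = 15 − 10 = 5

5 hours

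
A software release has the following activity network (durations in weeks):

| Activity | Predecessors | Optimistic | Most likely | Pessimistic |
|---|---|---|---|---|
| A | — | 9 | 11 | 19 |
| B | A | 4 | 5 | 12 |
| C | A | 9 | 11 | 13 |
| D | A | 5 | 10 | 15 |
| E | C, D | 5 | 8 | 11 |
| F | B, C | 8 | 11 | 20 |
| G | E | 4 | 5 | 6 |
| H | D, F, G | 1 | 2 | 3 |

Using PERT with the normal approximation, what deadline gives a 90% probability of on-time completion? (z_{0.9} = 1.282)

40.7 weeks

te_A = (9 + 4·11 + 19)/6 = 72/6 = 12; σ²_A = ((19−9)/6)² = 2.778
te_B = (4 + 4·5 + 12)/6 = 36/6 = 6; σ²_B = ((12−4)/6)² = 1.778
te_C = (9 + 4·11 + 13)/6 = 66/6 = 11; σ²_C = ((13−9)/6)² = 0.444
te_D = (5 + 4·10 + 15)/6 = 60/6 = 10; σ²_D = ((15−5)/6)² = 2.778
te_E = (5 + 4·8 + 11)/6 = 48/6 = 8; σ²_E = ((11−5)/6)² = 1.000
te_F = (8 + 4·11 + 20)/6 = 72/6 = 12; σ²_F = ((20−8)/6)² = 4.000
te_G = (4 + 4·5 + 6)/6 = 30/6 = 5; σ²_G = ((6−4)/6)² = 0.111
te_H = (1 + 4·2 + 3)/6 = 12/6 = 2; σ²_H = ((3−1)/6)² = 0.111

Forward pass:
ES_A = 0; EF_A = 12
ES_B = 12; EF_B = 12+6 = 18
ES_C = 12; EF_C = 12+11 = 23
ES_D = 12; EF_D = 12+10 = 22
ES_E = max(EF_C=23, EF_D=22) = 23; EF_E = 23+8 = 31
ES_F = max(EF_B=18, EF_C=23) = 23; EF_F = 23+12 = 35
ES_G = 31; EF_G = 31+5 = 36
ES_H = max(EF_D=22, EF_F=35, EF_G=36) = 36; EF_H = 36+2 = 38
Expected project duration μ = 38 weeks. Critical path: A → C → E → G → H.

Variance along critical path = 2.778 + 0.444 + 1.000 + 0.111 + 0.111 = 4.444; σ = 2.108 weeks.
D = μ + z·σ = 38 + 1.282·2.108 = 40.7 weeks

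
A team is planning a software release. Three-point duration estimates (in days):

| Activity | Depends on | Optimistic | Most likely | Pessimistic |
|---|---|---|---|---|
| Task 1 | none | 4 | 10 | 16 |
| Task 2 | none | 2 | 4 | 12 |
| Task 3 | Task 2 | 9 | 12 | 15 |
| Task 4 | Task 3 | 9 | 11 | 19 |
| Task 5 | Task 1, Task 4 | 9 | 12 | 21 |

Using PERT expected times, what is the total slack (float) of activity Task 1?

19 days

te_Task 1 = (4 + 4·10 + 16)/6 = 60/6 = 10
te_Task 2 = (2 + 4·4 + 12)/6 = 30/6 = 5
te_Task 3 = (9 + 4·12 + 15)/6 = 72/6 = 12
te_Task 4 = (9 + 4·11 + 19)/6 = 72/6 = 12
te_Task 5 = (9 + 4·12 + 21)/6 = 78/6 = 13

Forward pass:
ES_Task 1 = 0; EF_Task 1 = 10
ES_Task 2 = 0; EF_Task 2 = 5
ES_Task 3 = 5; EF_Task 3 = 5+12 = 17
ES_Task 4 = 17; EF_Task 4 = 17+12 = 29
ES_Task 5 = max(EF_Task 1=10, EF_Task 4=29) = 29; EF_Task 5 = 29+13 = 42
Expected project duration μ = 42 days. Critical path: Task 2 → Task 3 → Task 4 → Task 5.

Backward pass:
LF_Task 5 = 42; LS_Task 5 = 42−13 = 29
LF_Task 4 = LS_Task 5 = 29; LS_Task 4 = 29−12 = 17
LF_Task 3 = LS_Task 4 = 17; LS_Task 3 = 17−12 = 5
LF_Task 2 = LS_Task 3 = 5; LS_Task 2 = 5−5 = 0
LF_Task 1 = LS_Task 5 = 29; LS_Task 1 = 29−10 = 19
Slack_Task 1 = LS_Task 1 − ES_Task 1 = 19 − 0 = 19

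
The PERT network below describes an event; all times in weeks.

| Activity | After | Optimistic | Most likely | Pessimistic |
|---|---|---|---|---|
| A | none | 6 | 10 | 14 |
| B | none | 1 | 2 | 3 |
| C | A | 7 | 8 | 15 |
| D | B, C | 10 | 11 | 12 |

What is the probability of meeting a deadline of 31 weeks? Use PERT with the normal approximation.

te_A = (6 + 4·10 + 14)/6 = 60/6 = 10; σ²_A = ((14−6)/6)² = 1.778
te_B = (1 + 4·2 + 3)/6 = 12/6 = 2; σ²_B = ((3−1)/6)² = 0.111
te_C = (7 + 4·8 + 15)/6 = 54/6 = 9; σ²_C = ((15−7)/6)² = 1.778
te_D = (10 + 4·11 + 12)/6 = 66/6 = 11; σ²_D = ((12−10)/6)² = 0.111

Forward pass:
ES_A = 0; EF_A = 10
ES_B = 0; EF_B = 2
ES_C = 10; EF_C = 10+9 = 19
ES_D = max(EF_B=2, EF_C=19) = 19; EF_D = 19+11 = 30
Expected project duration μ = 30 weeks. Critical path: A → C → D.

Variance along critical path = 1.778 + 1.778 + 0.111 = 3.667; σ = √3.667 = 1.915 weeks.
Z = (31 − 30) / 1.915 = 0.522
P(T ≤ 31) = Φ(0.522) ≈ 0.699

0.699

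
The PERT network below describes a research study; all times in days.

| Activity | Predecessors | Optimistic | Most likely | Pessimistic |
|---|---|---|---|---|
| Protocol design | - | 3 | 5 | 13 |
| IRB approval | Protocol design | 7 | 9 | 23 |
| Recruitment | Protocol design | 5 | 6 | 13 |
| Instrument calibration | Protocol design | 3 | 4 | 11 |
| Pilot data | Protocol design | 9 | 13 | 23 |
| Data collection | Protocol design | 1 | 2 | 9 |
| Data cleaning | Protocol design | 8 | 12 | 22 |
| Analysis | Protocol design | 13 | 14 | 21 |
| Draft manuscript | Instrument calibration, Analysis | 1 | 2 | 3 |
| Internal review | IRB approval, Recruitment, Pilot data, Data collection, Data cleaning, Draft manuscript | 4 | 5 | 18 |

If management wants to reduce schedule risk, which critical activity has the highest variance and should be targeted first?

Internal review

te_Protocol design = (3 + 4·5 + 13)/6 = 36/6 = 6; σ²_Protocol design = ((13−3)/6)² = 2.778
te_IRB approval = (7 + 4·9 + 23)/6 = 66/6 = 11; σ²_IRB approval = ((23−7)/6)² = 7.111
te_Recruitment = (5 + 4·6 + 13)/6 = 42/6 = 7; σ²_Recruitment = ((13−5)/6)² = 1.778
te_Instrument calibration = (3 + 4·4 + 11)/6 = 30/6 = 5; σ²_Instrument calibration = ((11−3)/6)² = 1.778
te_Pilot data = (9 + 4·13 + 23)/6 = 84/6 = 14; σ²_Pilot data = ((23−9)/6)² = 5.444
te_Data collection = (1 + 4·2 + 9)/6 = 18/6 = 3; σ²_Data collection = ((9−1)/6)² = 1.778
te_Data cleaning = (8 + 4·12 + 22)/6 = 78/6 = 13; σ²_Data cleaning = ((22−8)/6)² = 5.444
te_Analysis = (13 + 4·14 + 21)/6 = 90/6 = 15; σ²_Analysis = ((21−13)/6)² = 1.778
te_Draft manuscript = (1 + 4·2 + 3)/6 = 12/6 = 2; σ²_Draft manuscript = ((3−1)/6)² = 0.111
te_Internal review = (4 + 4·5 + 18)/6 = 42/6 = 7; σ²_Internal review = ((18−4)/6)² = 5.444

Forward pass:
ES_Protocol design = 0; EF_Protocol design = 6
ES_IRB approval = 6; EF_IRB approval = 6+11 = 17
ES_Recruitment = 6; EF_Recruitment = 6+7 = 13
ES_Instrument calibration = 6; EF_Instrument calibration = 6+5 = 11
ES_Pilot data = 6; EF_Pilot data = 6+14 = 20
ES_Data collection = 6; EF_Data collection = 6+3 = 9
ES_Data cleaning = 6; EF_Data cleaning = 6+13 = 19
ES_Analysis = 6; EF_Analysis = 6+15 = 21
ES_Draft manuscript = max(EF_Instrument calibration=11, EF_Analysis=21) = 21; EF_Draft manuscript = 21+2 = 23
ES_Internal review = max(EF_IRB approval=17, EF_Recruitment=13, EF_Pilot data=20, EF_Data collection=9, EF_Data cleaning=19, EF_Draft manuscript=23) = 23; EF_Internal review = 23+7 = 30
Expected project duration μ = 30 days. Critical path: Protocol design → Analysis → Draft manuscript → Internal review.

Variances on critical path: σ²_Protocol design=2.778, σ²_Analysis=1.778, σ²_Draft manuscript=0.111, σ²_Internal review=5.444.
Largest is σ²_Internal review = 5.444.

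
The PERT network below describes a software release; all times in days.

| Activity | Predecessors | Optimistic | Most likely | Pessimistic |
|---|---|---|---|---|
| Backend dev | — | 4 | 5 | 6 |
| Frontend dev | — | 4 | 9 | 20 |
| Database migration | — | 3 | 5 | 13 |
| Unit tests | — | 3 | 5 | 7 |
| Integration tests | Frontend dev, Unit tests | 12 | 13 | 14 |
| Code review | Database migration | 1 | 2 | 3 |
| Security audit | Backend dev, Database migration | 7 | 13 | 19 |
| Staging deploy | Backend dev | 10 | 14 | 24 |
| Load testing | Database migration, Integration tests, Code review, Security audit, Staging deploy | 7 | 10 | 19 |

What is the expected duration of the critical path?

te_Backend dev = (4 + 4·5 + 6)/6 = 30/6 = 5
te_Frontend dev = (4 + 4·9 + 20)/6 = 60/6 = 10
te_Database migration = (3 + 4·5 + 13)/6 = 36/6 = 6
te_Unit tests = (3 + 4·5 + 7)/6 = 30/6 = 5
te_Integration tests = (12 + 4·13 + 14)/6 = 78/6 = 13
te_Code review = (1 + 4·2 + 3)/6 = 12/6 = 2
te_Security audit = (7 + 4·13 + 19)/6 = 78/6 = 13
te_Staging deploy = (10 + 4·14 + 24)/6 = 90/6 = 15
te_Load testing = (7 + 4·10 + 19)/6 = 66/6 = 11

Forward pass:
ES_Backend dev = 0; EF_Backend dev = 5
ES_Frontend dev = 0; EF_Frontend dev = 10
ES_Database migration = 0; EF_Database migration = 6
ES_Unit tests = 0; EF_Unit tests = 5
ES_Integration tests = max(EF_Frontend dev=10, EF_Unit tests=5) = 10; EF_Integration tests = 10+13 = 23
ES_Code review = 6; EF_Code review = 6+2 = 8
ES_Security audit = max(EF_Backend dev=5, EF_Database migration=6) = 6; EF_Security audit = 6+13 = 19
ES_Staging deploy = 5; EF_Staging deploy = 5+15 = 20
ES_Load testing = max(EF_Database migration=6, EF_Integration tests=23, EF_Code review=8, EF_Security audit=19, EF_Staging deploy=20) = 23; EF_Load testing = 23+11 = 34
Expected project duration μ = 34 days. Critical path: Frontend dev → Integration tests → Load testing.

34 days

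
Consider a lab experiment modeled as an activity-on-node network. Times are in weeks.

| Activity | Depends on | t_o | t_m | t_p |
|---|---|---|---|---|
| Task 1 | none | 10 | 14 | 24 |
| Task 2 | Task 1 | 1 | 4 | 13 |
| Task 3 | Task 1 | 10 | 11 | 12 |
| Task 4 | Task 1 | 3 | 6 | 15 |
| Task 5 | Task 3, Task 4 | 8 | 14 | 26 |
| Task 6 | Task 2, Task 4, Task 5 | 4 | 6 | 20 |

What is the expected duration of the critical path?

49 weeks

te_Task 1 = (10 + 4·14 + 24)/6 = 90/6 = 15
te_Task 2 = (1 + 4·4 + 13)/6 = 30/6 = 5
te_Task 3 = (10 + 4·11 + 12)/6 = 66/6 = 11
te_Task 4 = (3 + 4·6 + 15)/6 = 42/6 = 7
te_Task 5 = (8 + 4·14 + 26)/6 = 90/6 = 15
te_Task 6 = (4 + 4·6 + 20)/6 = 48/6 = 8

Forward pass:
ES_Task 1 = 0; EF_Task 1 = 15
ES_Task 2 = 15; EF_Task 2 = 15+5 = 20
ES_Task 3 = 15; EF_Task 3 = 15+11 = 26
ES_Task 4 = 15; EF_Task 4 = 15+7 = 22
ES_Task 5 = max(EF_Task 3=26, EF_Task 4=22) = 26; EF_Task 5 = 26+15 = 41
ES_Task 6 = max(EF_Task 2=20, EF_Task 4=22, EF_Task 5=41) = 41; EF_Task 6 = 41+8 = 49
Expected project duration μ = 49 weeks. Critical path: Task 1 → Task 3 → Task 5 → Task 6.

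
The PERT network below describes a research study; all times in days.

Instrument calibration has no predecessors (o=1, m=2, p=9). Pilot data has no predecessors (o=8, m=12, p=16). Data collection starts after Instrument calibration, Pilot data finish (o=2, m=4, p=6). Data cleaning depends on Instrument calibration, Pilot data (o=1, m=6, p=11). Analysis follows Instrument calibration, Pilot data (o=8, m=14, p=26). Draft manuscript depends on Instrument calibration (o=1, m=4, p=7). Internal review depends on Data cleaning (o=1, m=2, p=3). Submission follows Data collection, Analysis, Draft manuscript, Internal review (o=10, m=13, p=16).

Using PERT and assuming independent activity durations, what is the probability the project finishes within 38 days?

te_Instrument calibration = (1 + 4·2 + 9)/6 = 18/6 = 3; σ²_Instrument calibration = ((9−1)/6)² = 1.778
te_Pilot data = (8 + 4·12 + 16)/6 = 72/6 = 12; σ²_Pilot data = ((16−8)/6)² = 1.778
te_Data collection = (2 + 4·4 + 6)/6 = 24/6 = 4; σ²_Data collection = ((6−2)/6)² = 0.444
te_Data cleaning = (1 + 4·6 + 11)/6 = 36/6 = 6; σ²_Data cleaning = ((11−1)/6)² = 2.778
te_Analysis = (8 + 4·14 + 26)/6 = 90/6 = 15; σ²_Analysis = ((26−8)/6)² = 9.000
te_Draft manuscript = (1 + 4·4 + 7)/6 = 24/6 = 4; σ²_Draft manuscript = ((7−1)/6)² = 1.000
te_Internal review = (1 + 4·2 + 3)/6 = 12/6 = 2; σ²_Internal review = ((3−1)/6)² = 0.111
te_Submission = (10 + 4·13 + 16)/6 = 78/6 = 13; σ²_Submission = ((16−10)/6)² = 1.000

Forward pass:
ES_Instrument calibration = 0; EF_Instrument calibration = 3
ES_Pilot data = 0; EF_Pilot data = 12
ES_Data collection = max(EF_Instrument calibration=3, EF_Pilot data=12) = 12; EF_Data collection = 12+4 = 16
ES_Data cleaning = max(EF_Instrument calibration=3, EF_Pilot data=12) = 12; EF_Data cleaning = 12+6 = 18
ES_Analysis = max(EF_Instrument calibration=3, EF_Pilot data=12) = 12; EF_Analysis = 12+15 = 27
ES_Draft manuscript = 3; EF_Draft manuscript = 3+4 = 7
ES_Internal review = 18; EF_Internal review = 18+2 = 20
ES_Submission = max(EF_Data collection=16, EF_Analysis=27, EF_Draft manuscript=7, EF_Internal review=20) = 27; EF_Submission = 27+13 = 40
Expected project duration μ = 40 days. Critical path: Pilot data → Analysis → Submission.

Variance along critical path = 1.778 + 9.000 + 1.000 = 11.778; σ = √11.778 = 3.432 days.
Z = (38 − 40) / 3.432 = -0.583
P(T ≤ 38) = Φ(-0.583) ≈ 0.280

0.280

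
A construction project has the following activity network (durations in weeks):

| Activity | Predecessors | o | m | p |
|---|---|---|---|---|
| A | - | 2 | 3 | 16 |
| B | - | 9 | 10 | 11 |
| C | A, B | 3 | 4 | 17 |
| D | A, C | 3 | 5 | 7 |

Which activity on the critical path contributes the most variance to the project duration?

C

te_A = (2 + 4·3 + 16)/6 = 30/6 = 5; σ²_A = ((16−2)/6)² = 5.444
te_B = (9 + 4·10 + 11)/6 = 60/6 = 10; σ²_B = ((11−9)/6)² = 0.111
te_C = (3 + 4·4 + 17)/6 = 36/6 = 6; σ²_C = ((17−3)/6)² = 5.444
te_D = (3 + 4·5 + 7)/6 = 30/6 = 5; σ²_D = ((7−3)/6)² = 0.444

Forward pass:
ES_A = 0; EF_A = 5
ES_B = 0; EF_B = 10
ES_C = max(EF_A=5, EF_B=10) = 10; EF_C = 10+6 = 16
ES_D = max(EF_A=5, EF_C=16) = 16; EF_D = 16+5 = 21
Expected project duration μ = 21 weeks. Critical path: B → C → D.

Variances on critical path: σ²_B=0.111, σ²_C=5.444, σ²_D=0.444.
Largest is σ²_C = 5.444.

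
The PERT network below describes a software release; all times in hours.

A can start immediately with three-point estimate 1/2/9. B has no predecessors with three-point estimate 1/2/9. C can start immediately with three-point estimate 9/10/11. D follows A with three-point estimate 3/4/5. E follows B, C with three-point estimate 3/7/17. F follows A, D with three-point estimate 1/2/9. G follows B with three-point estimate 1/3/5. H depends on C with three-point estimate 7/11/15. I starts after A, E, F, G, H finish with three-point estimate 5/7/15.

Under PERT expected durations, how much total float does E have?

3 hours

te_A = (1 + 4·2 + 9)/6 = 18/6 = 3
te_B = (1 + 4·2 + 9)/6 = 18/6 = 3
te_C = (9 + 4·10 + 11)/6 = 60/6 = 10
te_D = (3 + 4·4 + 5)/6 = 24/6 = 4
te_E = (3 + 4·7 + 17)/6 = 48/6 = 8
te_F = (1 + 4·2 + 9)/6 = 18/6 = 3
te_G = (1 + 4·3 + 5)/6 = 18/6 = 3
te_H = (7 + 4·11 + 15)/6 = 66/6 = 11
te_I = (5 + 4·7 + 15)/6 = 48/6 = 8

Forward pass:
ES_A = 0; EF_A = 3
ES_B = 0; EF_B = 3
ES_C = 0; EF_C = 10
ES_D = 3; EF_D = 3+4 = 7
ES_E = max(EF_B=3, EF_C=10) = 10; EF_E = 10+8 = 18
ES_F = max(EF_A=3, EF_D=7) = 7; EF_F = 7+3 = 10
ES_G = 3; EF_G = 3+3 = 6
ES_H = 10; EF_H = 10+11 = 21
ES_I = max(EF_A=3, EF_E=18, EF_F=10, EF_G=6, EF_H=21) = 21; EF_I = 21+8 = 29
Expected project duration μ = 29 hours. Critical path: C → H → I.

Backward pass:
LF_I = 29; LS_I = 29−8 = 21
LF_H = LS_I = 21; LS_H = 21−11 = 10
LF_G = LS_I = 21; LS_G = 21−3 = 18
LF_F = LS_I = 21; LS_F = 21−3 = 18
LF_E = LS_I = 21; LS_E = 21−8 = 13
LF_D = LS_F = 18; LS_D = 18−4 = 14
LF_C = min(LS_E=13, LS_H=10) = 10; LS_C = 10−10 = 0
LF_B = min(LS_E=13, LS_G=18) = 13; LS_B = 13−3 = 10
LF_A = min(LS_D=14, LS_F=18, LS_I=21) = 14; LS_A = 14−3 = 11
Slack_E = LS_E − ES_E = 13 − 10 = 3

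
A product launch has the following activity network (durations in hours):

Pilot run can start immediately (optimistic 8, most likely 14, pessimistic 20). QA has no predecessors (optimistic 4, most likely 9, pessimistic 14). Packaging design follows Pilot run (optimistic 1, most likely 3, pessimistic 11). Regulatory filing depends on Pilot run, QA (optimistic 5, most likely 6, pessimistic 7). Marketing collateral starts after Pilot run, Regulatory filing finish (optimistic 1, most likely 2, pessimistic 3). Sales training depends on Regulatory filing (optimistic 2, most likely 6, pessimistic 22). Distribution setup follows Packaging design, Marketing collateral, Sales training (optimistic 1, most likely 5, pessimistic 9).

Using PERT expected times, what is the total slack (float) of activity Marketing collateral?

te_Pilot run = (8 + 4·14 + 20)/6 = 84/6 = 14
te_QA = (4 + 4·9 + 14)/6 = 54/6 = 9
te_Packaging design = (1 + 4·3 + 11)/6 = 24/6 = 4
te_Regulatory filing = (5 + 4·6 + 7)/6 = 36/6 = 6
te_Marketing collateral = (1 + 4·2 + 3)/6 = 12/6 = 2
te_Sales training = (2 + 4·6 + 22)/6 = 48/6 = 8
te_Distribution setup = (1 + 4·5 + 9)/6 = 30/6 = 5

Forward pass:
ES_Pilot run = 0; EF_Pilot run = 14
ES_QA = 0; EF_QA = 9
ES_Packaging design = 14; EF_Packaging design = 14+4 = 18
ES_Regulatory filing = max(EF_Pilot run=14, EF_QA=9) = 14; EF_Regulatory filing = 14+6 = 20
ES_Marketing collateral = max(EF_Pilot run=14, EF_Regulatory filing=20) = 20; EF_Marketing collateral = 20+2 = 22
ES_Sales training = 20; EF_Sales training = 20+8 = 28
ES_Distribution setup = max(EF_Packaging design=18, EF_Marketing collateral=22, EF_Sales training=28) = 28; EF_Distribution setup = 28+5 = 33
Expected project duration μ = 33 hours. Critical path: Pilot run → Regulatory filing → Sales training → Distribution setup.

Backward pass:
LF_Distribution setup = 33; LS_Distribution setup = 33−5 = 28
LF_Sales training = LS_Distribution setup = 28; LS_Sales training = 28−8 = 20
LF_Marketing collateral = LS_Distribution setup = 28; LS_Marketing collateral = 28−2 = 26
LF_Regulatory filing = min(LS_Marketing collateral=26, LS_Sales training=20) = 20; LS_Regulatory filing = 20−6 = 14
LF_Packaging design = LS_Distribution setup = 28; LS_Packaging design = 28−4 = 24
LF_QA = LS_Regulatory filing = 14; LS_QA = 14−9 = 5
LF_Pilot run = min(LS_Packaging design=24, LS_Regulatory filing=14, LS_Marketing collateral=26) = 14; LS_Pilot run = 14−14 = 0
Slack_Marketing collateral = LS_Marketing collateral − ES_Marketing collateral = 26 − 20 = 6

6 hours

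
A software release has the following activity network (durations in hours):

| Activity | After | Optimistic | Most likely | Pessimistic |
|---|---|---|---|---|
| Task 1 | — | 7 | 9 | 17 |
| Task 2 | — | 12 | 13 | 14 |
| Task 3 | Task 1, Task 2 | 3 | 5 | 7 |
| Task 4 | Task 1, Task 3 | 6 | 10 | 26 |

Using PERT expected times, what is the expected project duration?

30 hours

te_Task 1 = (7 + 4·9 + 17)/6 = 60/6 = 10
te_Task 2 = (12 + 4·13 + 14)/6 = 78/6 = 13
te_Task 3 = (3 + 4·5 + 7)/6 = 30/6 = 5
te_Task 4 = (6 + 4·10 + 26)/6 = 72/6 = 12

Forward pass:
ES_Task 1 = 0; EF_Task 1 = 10
ES_Task 2 = 0; EF_Task 2 = 13
ES_Task 3 = max(EF_Task 1=10, EF_Task 2=13) = 13; EF_Task 3 = 13+5 = 18
ES_Task 4 = max(EF_Task 1=10, EF_Task 3=18) = 18; EF_Task 4 = 18+12 = 30
Expected project duration μ = 30 hours. Critical path: Task 2 → Task 3 → Task 4.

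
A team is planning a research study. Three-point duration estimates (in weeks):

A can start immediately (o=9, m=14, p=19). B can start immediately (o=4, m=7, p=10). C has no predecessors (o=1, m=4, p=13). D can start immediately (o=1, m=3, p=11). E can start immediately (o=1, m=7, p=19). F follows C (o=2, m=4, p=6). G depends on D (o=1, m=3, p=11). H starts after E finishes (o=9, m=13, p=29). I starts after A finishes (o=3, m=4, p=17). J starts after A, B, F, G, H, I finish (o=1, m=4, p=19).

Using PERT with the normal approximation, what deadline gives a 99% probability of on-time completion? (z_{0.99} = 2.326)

te_A = (9 + 4·14 + 19)/6 = 84/6 = 14; σ²_A = ((19−9)/6)² = 2.778
te_B = (4 + 4·7 + 10)/6 = 42/6 = 7; σ²_B = ((10−4)/6)² = 1.000
te_C = (1 + 4·4 + 13)/6 = 30/6 = 5; σ²_C = ((13−1)/6)² = 4.000
te_D = (1 + 4·3 + 11)/6 = 24/6 = 4; σ²_D = ((11−1)/6)² = 2.778
te_E = (1 + 4·7 + 19)/6 = 48/6 = 8; σ²_E = ((19−1)/6)² = 9.000
te_F = (2 + 4·4 + 6)/6 = 24/6 = 4; σ²_F = ((6−2)/6)² = 0.444
te_G = (1 + 4·3 + 11)/6 = 24/6 = 4; σ²_G = ((11−1)/6)² = 2.778
te_H = (9 + 4·13 + 29)/6 = 90/6 = 15; σ²_H = ((29−9)/6)² = 11.111
te_I = (3 + 4·4 + 17)/6 = 36/6 = 6; σ²_I = ((17−3)/6)² = 5.444
te_J = (1 + 4·4 + 19)/6 = 36/6 = 6; σ²_J = ((19−1)/6)² = 9.000

Forward pass:
ES_A = 0; EF_A = 14
ES_B = 0; EF_B = 7
ES_C = 0; EF_C = 5
ES_D = 0; EF_D = 4
ES_E = 0; EF_E = 8
ES_F = 5; EF_F = 5+4 = 9
ES_G = 4; EF_G = 4+4 = 8
ES_H = 8; EF_H = 8+15 = 23
ES_I = 14; EF_I = 14+6 = 20
ES_J = max(EF_A=14, EF_B=7, EF_F=9, EF_G=8, EF_H=23, EF_I=20) = 23; EF_J = 23+6 = 29
Expected project duration μ = 29 weeks. Critical path: E → H → J.

Variance along critical path = 9.000 + 11.111 + 9.000 = 29.111; σ = 5.395 weeks.
D = μ + z·σ = 29 + 2.326·5.395 = 41.5 weeks

41.5 weeks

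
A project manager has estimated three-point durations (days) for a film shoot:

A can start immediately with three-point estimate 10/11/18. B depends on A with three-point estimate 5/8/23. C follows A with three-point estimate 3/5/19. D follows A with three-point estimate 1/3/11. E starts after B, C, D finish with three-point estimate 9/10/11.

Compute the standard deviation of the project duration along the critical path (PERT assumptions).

te_A = (10 + 4·11 + 18)/6 = 72/6 = 12; σ²_A = ((18−10)/6)² = 1.778
te_B = (5 + 4·8 + 23)/6 = 60/6 = 10; σ²_B = ((23−5)/6)² = 9.000
te_C = (3 + 4·5 + 19)/6 = 42/6 = 7; σ²_C = ((19−3)/6)² = 7.111
te_D = (1 + 4·3 + 11)/6 = 24/6 = 4; σ²_D = ((11−1)/6)² = 2.778
te_E = (9 + 4·10 + 11)/6 = 60/6 = 10; σ²_E = ((11−9)/6)² = 0.111

Forward pass:
ES_A = 0; EF_A = 12
ES_B = 12; EF_B = 12+10 = 22
ES_C = 12; EF_C = 12+7 = 19
ES_D = 12; EF_D = 12+4 = 16
ES_E = max(EF_B=22, EF_C=19, EF_D=16) = 22; EF_E = 22+10 = 32
Expected project duration μ = 32 days. Critical path: A → B → E.

Variance along critical path = 1.778 + 9.000 + 0.111 = 10.889
σ = √10.889 = 3.300 days

3.30 days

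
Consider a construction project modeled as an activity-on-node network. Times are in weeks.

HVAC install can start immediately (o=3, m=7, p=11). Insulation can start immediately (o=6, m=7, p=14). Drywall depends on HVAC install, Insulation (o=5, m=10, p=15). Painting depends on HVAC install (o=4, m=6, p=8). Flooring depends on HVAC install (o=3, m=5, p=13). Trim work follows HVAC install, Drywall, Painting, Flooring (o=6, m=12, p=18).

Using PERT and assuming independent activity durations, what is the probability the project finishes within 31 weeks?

0.634

te_HVAC install = (3 + 4·7 + 11)/6 = 42/6 = 7; σ²_HVAC install = ((11−3)/6)² = 1.778
te_Insulation = (6 + 4·7 + 14)/6 = 48/6 = 8; σ²_Insulation = ((14−6)/6)² = 1.778
te_Drywall = (5 + 4·10 + 15)/6 = 60/6 = 10; σ²_Drywall = ((15−5)/6)² = 2.778
te_Painting = (4 + 4·6 + 8)/6 = 36/6 = 6; σ²_Painting = ((8−4)/6)² = 0.444
te_Flooring = (3 + 4·5 + 13)/6 = 36/6 = 6; σ²_Flooring = ((13−3)/6)² = 2.778
te_Trim work = (6 + 4·12 + 18)/6 = 72/6 = 12; σ²_Trim work = ((18−6)/6)² = 4.000

Forward pass:
ES_HVAC install = 0; EF_HVAC install = 7
ES_Insulation = 0; EF_Insulation = 8
ES_Drywall = max(EF_HVAC install=7, EF_Insulation=8) = 8; EF_Drywall = 8+10 = 18
ES_Painting = 7; EF_Painting = 7+6 = 13
ES_Flooring = 7; EF_Flooring = 7+6 = 13
ES_Trim work = max(EF_HVAC install=7, EF_Drywall=18, EF_Painting=13, EF_Flooring=13) = 18; EF_Trim work = 18+12 = 30
Expected project duration μ = 30 weeks. Critical path: Insulation → Drywall → Trim work.

Variance along critical path = 1.778 + 2.778 + 4.000 = 8.556; σ = √8.556 = 2.925 weeks.
Z = (31 − 30) / 2.925 = 0.342
P(T ≤ 31) = Φ(0.342) ≈ 0.634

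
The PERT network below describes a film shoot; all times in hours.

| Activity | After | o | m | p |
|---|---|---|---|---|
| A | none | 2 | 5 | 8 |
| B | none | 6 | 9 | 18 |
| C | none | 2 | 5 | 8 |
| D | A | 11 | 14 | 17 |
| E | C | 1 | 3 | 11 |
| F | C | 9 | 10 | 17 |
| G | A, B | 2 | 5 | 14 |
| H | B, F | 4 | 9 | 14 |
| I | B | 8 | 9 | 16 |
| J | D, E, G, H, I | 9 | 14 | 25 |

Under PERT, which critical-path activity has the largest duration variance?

J

te_A = (2 + 4·5 + 8)/6 = 30/6 = 5; σ²_A = ((8−2)/6)² = 1.000
te_B = (6 + 4·9 + 18)/6 = 60/6 = 10; σ²_B = ((18−6)/6)² = 4.000
te_C = (2 + 4·5 + 8)/6 = 30/6 = 5; σ²_C = ((8−2)/6)² = 1.000
te_D = (11 + 4·14 + 17)/6 = 84/6 = 14; σ²_D = ((17−11)/6)² = 1.000
te_E = (1 + 4·3 + 11)/6 = 24/6 = 4; σ²_E = ((11−1)/6)² = 2.778
te_F = (9 + 4·10 + 17)/6 = 66/6 = 11; σ²_F = ((17−9)/6)² = 1.778
te_G = (2 + 4·5 + 14)/6 = 36/6 = 6; σ²_G = ((14−2)/6)² = 4.000
te_H = (4 + 4·9 + 14)/6 = 54/6 = 9; σ²_H = ((14−4)/6)² = 2.778
te_I = (8 + 4·9 + 16)/6 = 60/6 = 10; σ²_I = ((16−8)/6)² = 1.778
te_J = (9 + 4·14 + 25)/6 = 90/6 = 15; σ²_J = ((25−9)/6)² = 7.111

Forward pass:
ES_A = 0; EF_A = 5
ES_B = 0; EF_B = 10
ES_C = 0; EF_C = 5
ES_D = 5; EF_D = 5+14 = 19
ES_E = 5; EF_E = 5+4 = 9
ES_F = 5; EF_F = 5+11 = 16
ES_G = max(EF_A=5, EF_B=10) = 10; EF_G = 10+6 = 16
ES_H = max(EF_B=10, EF_F=16) = 16; EF_H = 16+9 = 25
ES_I = 10; EF_I = 10+10 = 20
ES_J = max(EF_D=19, EF_E=9, EF_G=16, EF_H=25, EF_I=20) = 25; EF_J = 25+15 = 40
Expected project duration μ = 40 hours. Critical path: C → F → H → J.

Variances on critical path: σ²_C=1.000, σ²_F=1.778, σ²_H=2.778, σ²_J=7.111.
Largest is σ²_J = 7.111.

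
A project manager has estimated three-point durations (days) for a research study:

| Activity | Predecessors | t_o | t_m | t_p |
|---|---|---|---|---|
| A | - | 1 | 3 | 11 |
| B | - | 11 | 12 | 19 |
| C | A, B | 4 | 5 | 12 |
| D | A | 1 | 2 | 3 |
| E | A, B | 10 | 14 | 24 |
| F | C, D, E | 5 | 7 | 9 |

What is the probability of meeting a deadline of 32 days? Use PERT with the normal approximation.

0.139

te_A = (1 + 4·3 + 11)/6 = 24/6 = 4; σ²_A = ((11−1)/6)² = 2.778
te_B = (11 + 4·12 + 19)/6 = 78/6 = 13; σ²_B = ((19−11)/6)² = 1.778
te_C = (4 + 4·5 + 12)/6 = 36/6 = 6; σ²_C = ((12−4)/6)² = 1.778
te_D = (1 + 4·2 + 3)/6 = 12/6 = 2; σ²_D = ((3−1)/6)² = 0.111
te_E = (10 + 4·14 + 24)/6 = 90/6 = 15; σ²_E = ((24−10)/6)² = 5.444
te_F = (5 + 4·7 + 9)/6 = 42/6 = 7; σ²_F = ((9−5)/6)² = 0.444

Forward pass:
ES_A = 0; EF_A = 4
ES_B = 0; EF_B = 13
ES_C = max(EF_A=4, EF_B=13) = 13; EF_C = 13+6 = 19
ES_D = 4; EF_D = 4+2 = 6
ES_E = max(EF_A=4, EF_B=13) = 13; EF_E = 13+15 = 28
ES_F = max(EF_C=19, EF_D=6, EF_E=28) = 28; EF_F = 28+7 = 35
Expected project duration μ = 35 days. Critical path: B → E → F.

Variance along critical path = 1.778 + 5.444 + 0.444 = 7.667; σ = √7.667 = 2.769 days.
Z = (32 − 35) / 2.769 = -1.083
P(T ≤ 32) = Φ(-1.083) ≈ 0.139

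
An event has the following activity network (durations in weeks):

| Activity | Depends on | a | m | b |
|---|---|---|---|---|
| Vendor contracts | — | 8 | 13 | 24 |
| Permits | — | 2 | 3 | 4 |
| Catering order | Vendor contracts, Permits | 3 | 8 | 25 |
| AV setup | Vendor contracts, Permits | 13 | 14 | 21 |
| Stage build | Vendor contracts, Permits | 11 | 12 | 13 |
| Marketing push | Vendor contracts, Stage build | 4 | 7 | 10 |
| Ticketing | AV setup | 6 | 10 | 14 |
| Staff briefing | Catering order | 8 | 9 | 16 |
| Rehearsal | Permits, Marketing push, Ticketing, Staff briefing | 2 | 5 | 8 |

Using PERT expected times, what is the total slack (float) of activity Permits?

te_Vendor contracts = (8 + 4·13 + 24)/6 = 84/6 = 14
te_Permits = (2 + 4·3 + 4)/6 = 18/6 = 3
te_Catering order = (3 + 4·8 + 25)/6 = 60/6 = 10
te_AV setup = (13 + 4·14 + 21)/6 = 90/6 = 15
te_Stage build = (11 + 4·12 + 13)/6 = 72/6 = 12
te_Marketing push = (4 + 4·7 + 10)/6 = 42/6 = 7
te_Ticketing = (6 + 4·10 + 14)/6 = 60/6 = 10
te_Staff briefing = (8 + 4·9 + 16)/6 = 60/6 = 10
te_Rehearsal = (2 + 4·5 + 8)/6 = 30/6 = 5

Forward pass:
ES_Vendor contracts = 0; EF_Vendor contracts = 14
ES_Permits = 0; EF_Permits = 3
ES_Catering order = max(EF_Vendor contracts=14, EF_Permits=3) = 14; EF_Catering order = 14+10 = 24
ES_AV setup = max(EF_Vendor contracts=14, EF_Permits=3) = 14; EF_AV setup = 14+15 = 29
ES_Stage build = max(EF_Vendor contracts=14, EF_Permits=3) = 14; EF_Stage build = 14+12 = 26
ES_Marketing push = max(EF_Vendor contracts=14, EF_Stage build=26) = 26; EF_Marketing push = 26+7 = 33
ES_Ticketing = 29; EF_Ticketing = 29+10 = 39
ES_Staff briefing = 24; EF_Staff briefing = 24+10 = 34
ES_Rehearsal = max(EF_Permits=3, EF_Marketing push=33, EF_Ticketing=39, EF_Staff briefing=34) = 39; EF_Rehearsal = 39+5 = 44
Expected project duration μ = 44 weeks. Critical path: Vendor contracts → AV setup → Ticketing → Rehearsal.

Backward pass:
LF_Rehearsal = 44; LS_Rehearsal = 44−5 = 39
LF_Staff briefing = LS_Rehearsal = 39; LS_Staff briefing = 39−10 = 29
LF_Ticketing = LS_Rehearsal = 39; LS_Ticketing = 39−10 = 29
LF_Marketing push = LS_Rehearsal = 39; LS_Marketing push = 39−7 = 32
LF_Stage build = LS_Marketing push = 32; LS_Stage build = 32−12 = 20
LF_AV setup = LS_Ticketing = 29; LS_AV setup = 29−15 = 14
LF_Catering order = LS_Staff briefing = 29; LS_Catering order = 29−10 = 19
LF_Permits = min(LS_Catering order=19, LS_AV setup=14, LS_Stage build=20, LS_Rehearsal=39) = 14; LS_Permits = 14−3 = 11
LF_Vendor contracts = min(LS_Catering order=19, LS_AV setup=14, LS_Stage build=20, LS_Marketing push=32) = 14; LS_Vendor contracts = 14−14 = 0
Slack_Permits = LS_Permits − ES_Permits = 11 − 0 = 11

11 weeks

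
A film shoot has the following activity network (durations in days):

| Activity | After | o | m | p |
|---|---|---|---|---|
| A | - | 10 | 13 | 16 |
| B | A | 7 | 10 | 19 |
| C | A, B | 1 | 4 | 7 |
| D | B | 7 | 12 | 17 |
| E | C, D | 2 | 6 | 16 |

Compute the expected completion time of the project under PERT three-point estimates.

43 days

te_A = (10 + 4·13 + 16)/6 = 78/6 = 13
te_B = (7 + 4·10 + 19)/6 = 66/6 = 11
te_C = (1 + 4·4 + 7)/6 = 24/6 = 4
te_D = (7 + 4·12 + 17)/6 = 72/6 = 12
te_E = (2 + 4·6 + 16)/6 = 42/6 = 7

Forward pass:
ES_A = 0; EF_A = 13
ES_B = 13; EF_B = 13+11 = 24
ES_C = max(EF_A=13, EF_B=24) = 24; EF_C = 24+4 = 28
ES_D = 24; EF_D = 24+12 = 36
ES_E = max(EF_C=28, EF_D=36) = 36; EF_E = 36+7 = 43
Expected project duration μ = 43 days. Critical path: A → B → D → E.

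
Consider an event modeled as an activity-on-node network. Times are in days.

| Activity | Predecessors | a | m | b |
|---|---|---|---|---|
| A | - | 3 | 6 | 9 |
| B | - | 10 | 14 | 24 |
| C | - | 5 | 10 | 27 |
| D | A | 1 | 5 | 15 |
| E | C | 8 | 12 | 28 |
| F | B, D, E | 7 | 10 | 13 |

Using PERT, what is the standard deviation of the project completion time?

5.06 days

te_A = (3 + 4·6 + 9)/6 = 36/6 = 6; σ²_A = ((9−3)/6)² = 1.000
te_B = (10 + 4·14 + 24)/6 = 90/6 = 15; σ²_B = ((24−10)/6)² = 5.444
te_C = (5 + 4·10 + 27)/6 = 72/6 = 12; σ²_C = ((27−5)/6)² = 13.444
te_D = (1 + 4·5 + 15)/6 = 36/6 = 6; σ²_D = ((15−1)/6)² = 5.444
te_E = (8 + 4·12 + 28)/6 = 84/6 = 14; σ²_E = ((28−8)/6)² = 11.111
te_F = (7 + 4·10 + 13)/6 = 60/6 = 10; σ²_F = ((13−7)/6)² = 1.000

Forward pass:
ES_A = 0; EF_A = 6
ES_B = 0; EF_B = 15
ES_C = 0; EF_C = 12
ES_D = 6; EF_D = 6+6 = 12
ES_E = 12; EF_E = 12+14 = 26
ES_F = max(EF_B=15, EF_D=12, EF_E=26) = 26; EF_F = 26+10 = 36
Expected project duration μ = 36 days. Critical path: C → E → F.

Variance along critical path = 13.444 + 11.111 + 1.000 = 25.556
σ = √25.556 = 5.055 days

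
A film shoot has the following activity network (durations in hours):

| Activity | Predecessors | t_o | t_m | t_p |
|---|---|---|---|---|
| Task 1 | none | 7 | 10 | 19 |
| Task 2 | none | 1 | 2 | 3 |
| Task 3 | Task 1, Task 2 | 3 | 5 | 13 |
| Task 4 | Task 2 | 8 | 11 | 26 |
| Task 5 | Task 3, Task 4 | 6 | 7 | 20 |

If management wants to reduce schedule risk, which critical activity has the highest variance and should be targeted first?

te_Task 1 = (7 + 4·10 + 19)/6 = 66/6 = 11; σ²_Task 1 = ((19−7)/6)² = 4.000
te_Task 2 = (1 + 4·2 + 3)/6 = 12/6 = 2; σ²_Task 2 = ((3−1)/6)² = 0.111
te_Task 3 = (3 + 4·5 + 13)/6 = 36/6 = 6; σ²_Task 3 = ((13−3)/6)² = 2.778
te_Task 4 = (8 + 4·11 + 26)/6 = 78/6 = 13; σ²_Task 4 = ((26−8)/6)² = 9.000
te_Task 5 = (6 + 4·7 + 20)/6 = 54/6 = 9; σ²_Task 5 = ((20−6)/6)² = 5.444

Forward pass:
ES_Task 1 = 0; EF_Task 1 = 11
ES_Task 2 = 0; EF_Task 2 = 2
ES_Task 3 = max(EF_Task 1=11, EF_Task 2=2) = 11; EF_Task 3 = 11+6 = 17
ES_Task 4 = 2; EF_Task 4 = 2+13 = 15
ES_Task 5 = max(EF_Task 3=17, EF_Task 4=15) = 17; EF_Task 5 = 17+9 = 26
Expected project duration μ = 26 hours. Critical path: Task 1 → Task 3 → Task 5.

Variances on critical path: σ²_Task 1=4.000, σ²_Task 3=2.778, σ²_Task 5=5.444.
Largest is σ²_Task 5 = 5.444.

Task 5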